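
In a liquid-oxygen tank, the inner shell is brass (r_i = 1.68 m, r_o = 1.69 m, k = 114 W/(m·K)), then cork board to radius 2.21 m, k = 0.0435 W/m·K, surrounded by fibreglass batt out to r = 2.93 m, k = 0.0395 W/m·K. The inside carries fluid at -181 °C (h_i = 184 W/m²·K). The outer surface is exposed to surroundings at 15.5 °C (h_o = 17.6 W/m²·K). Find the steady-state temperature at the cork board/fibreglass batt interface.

Resistance network (inner→outer):
  R_conv,in = 1/(4πr²h) = 1/(4π·1.68²·184) = 1.532×10^-4 K/W
  R_brass = (1/1.68 − 1/1.69)/(4πk) = 0.003522/(4π·114) = 2.459×10^-6 K/W
  R_cork board = (1/1.69 − 1/2.21)/(4πk) = 0.1392/(4π·0.0435) = 0.2547 K/W
  R_fibreglass batt = (1/2.21 − 1/2.93)/(4πk) = 0.1112/(4π·0.0395) = 0.2240 K/W
  R_conv,out = 1/(4πr²h) = 1/(4π·2.93²·17.6) = 5.267×10^-4 K/W
ΣR = 1.532×10^-4 + 2.459×10^-6 + 0.2547 + 0.2240 + 5.267×10^-4 = 0.4794 K/W
Q = ΔT/ΣR = (-181 °C − 15.5 °C)/0.4794 = -409.9 W
From the inner boundary to the cork board/fibreglass batt interface, ΣR_partial = 0.2549 K/W.
T_interface = T_in − Q·ΣR_partial = -181 °C − (-409.9)(0.2549) = -76.5 °C

T = -76.5 °C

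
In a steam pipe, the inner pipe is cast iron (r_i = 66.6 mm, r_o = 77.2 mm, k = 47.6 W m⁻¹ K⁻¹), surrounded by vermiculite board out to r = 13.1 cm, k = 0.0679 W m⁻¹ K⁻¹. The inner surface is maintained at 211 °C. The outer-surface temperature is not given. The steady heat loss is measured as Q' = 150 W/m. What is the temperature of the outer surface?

T_out = 25.0 °C

Sum the resistances:
  R'_cast iron = ln(0.0772/0.0666)/(2πk) = 0.1477/(2π·47.6) = 4.938×10^-4 m·K/W
  R'_vermiculite board = ln(0.131/0.0772)/(2πk) = 0.5288/(2π·0.0679) = 1.239 m·K/W
ΣR = 1.240 m·K/W
ΔT = Q'·ΣR = 150 × 1.240 = 186.0 K
Heat flows outward, so T_out = T_in − ΔT = 211 − 186.0 = 25.0 °C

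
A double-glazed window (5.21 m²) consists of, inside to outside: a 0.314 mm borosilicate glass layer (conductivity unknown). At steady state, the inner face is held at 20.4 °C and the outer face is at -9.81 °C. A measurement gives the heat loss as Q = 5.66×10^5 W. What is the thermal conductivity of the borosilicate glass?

k = 1.13 W/m·K

ΣR = ΔT/Q = |20.4 − -9.81|/5.66×10^5 = 5.337×10^-5 K/W
L/(kA) = 5.337×10^-5 ⇒ k = 3.14×10^-4/(5.337×10^-5·5.21) = 1.13 W/m·K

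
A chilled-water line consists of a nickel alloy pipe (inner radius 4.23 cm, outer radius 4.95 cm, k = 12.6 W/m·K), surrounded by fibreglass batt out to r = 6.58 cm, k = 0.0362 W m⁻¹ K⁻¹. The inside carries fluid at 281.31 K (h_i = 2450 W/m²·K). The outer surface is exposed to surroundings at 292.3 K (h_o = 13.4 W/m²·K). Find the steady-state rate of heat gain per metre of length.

Q' = 7.66 W/m

Resistance network (inner→outer):
  R'_conv,in = 1/(2πr h) = 1/(2π·0.0423·2450) = 0.001536 m·K/W
  R'_nickel alloy = ln(0.0495/0.0423)/(2πk) = 0.1572/(2π·12.6) = 0.001985 m·K/W
  R'_fibreglass batt = ln(0.0658/0.0495)/(2πk) = 0.2846/(2π·0.0362) = 1.251 m·K/W
  R'_conv,out = 1/(2πr h) = 1/(2π·0.0658·13.4) = 0.1805 m·K/W
ΣR = 0.001536 + 0.001985 + 1.251 + 0.1805 = 1.435 m·K/W
Q' = ΔT/ΣR = (281.31 K − 292.3 K)/1.435 = -7.66 W/m
(Negative Q' ⇒ heat flows inward; heat gain = 7.66 W/m.)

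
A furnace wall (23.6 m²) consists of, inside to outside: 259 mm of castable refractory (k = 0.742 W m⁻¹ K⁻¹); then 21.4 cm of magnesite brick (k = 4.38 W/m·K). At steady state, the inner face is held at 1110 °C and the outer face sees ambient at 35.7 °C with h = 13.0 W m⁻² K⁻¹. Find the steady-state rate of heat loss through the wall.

Q = 53.4 kW

Resistance network (inner→outer):
  R_castable refractory = L/(kA) = 0.259/(0.742·23.6) = 0.01479 K/W
  R_magnesite brick = L/(kA) = 0.214/(4.38·23.6) = 0.002070 K/W
  R_conv,out = 1/(hA) = 1/(13.0·23.6) = 0.003259 K/W
ΣR = 0.01479 + 0.002070 + 0.003259 = 0.02012 K/W
Q = ΔT/ΣR = (1110 °C − 35.7 °C)/0.02012 = 53400 W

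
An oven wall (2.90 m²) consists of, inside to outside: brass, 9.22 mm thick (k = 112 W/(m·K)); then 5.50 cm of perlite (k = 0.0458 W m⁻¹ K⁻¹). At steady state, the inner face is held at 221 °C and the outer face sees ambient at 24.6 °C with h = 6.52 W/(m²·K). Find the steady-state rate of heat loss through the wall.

Q = 421 W

Series thermal resistances, inner to outer:
  R_brass = L/(kA) = 0.00922/(112·2.90) = 2.839×10^-5 K/W
  R_perlite = L/(kA) = 0.0550/(0.0458·2.90) = 0.4141 K/W
  R_conv,out = 1/(hA) = 1/(6.52·2.90) = 0.05289 K/W
ΣR = 2.839×10^-5 + 0.4141 + 0.05289 = 0.4670 K/W
Q = ΔT/ΣR = (221 °C − 24.6 °C)/0.4670 = 421 W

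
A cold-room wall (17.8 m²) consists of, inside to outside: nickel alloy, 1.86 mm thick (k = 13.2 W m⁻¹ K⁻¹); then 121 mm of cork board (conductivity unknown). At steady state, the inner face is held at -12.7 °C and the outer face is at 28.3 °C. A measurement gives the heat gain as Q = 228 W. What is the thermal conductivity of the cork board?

k = 0.0378 W/m·K

ΣR = ΔT/Q = |-12.7 − 28.3|/228 = 0.1798 K/W
Known resistances:
  R_nickel alloy = L/(kA) = 0.00186/(13.2·17.8) = 7.916×10^-6 K/W
R_cork board = ΣR − ΣR_known = 0.1798 − 7.916×10^-6 = 0.1798 K/W
L/(kA) = 0.1798 ⇒ k = 0.121/(0.1798·17.8) = 0.0378 W/m·K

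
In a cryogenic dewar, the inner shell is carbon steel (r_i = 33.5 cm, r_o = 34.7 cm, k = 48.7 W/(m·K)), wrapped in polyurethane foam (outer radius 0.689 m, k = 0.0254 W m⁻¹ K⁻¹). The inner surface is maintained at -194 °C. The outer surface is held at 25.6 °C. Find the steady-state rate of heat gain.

Treat each layer as a resistance in series:
  R_carbon steel = (1/0.335 − 1/0.347)/(4πk) = 0.1032/(4π·48.7) = 1.687×10^-4 K/W
  R_polyurethane foam = (1/0.347 − 1/0.689)/(4πk) = 1.430/(4π·0.0254) = 4.482 K/W
ΣR = 1.687×10^-4 + 4.482 = 4.482 K/W
Q = ΔT/ΣR = (-194 °C − 25.6 °C)/4.482 = -49.0 W
(Negative Q ⇒ heat flows inward; heat gain = 49.0 W.)

Q = 49.0 W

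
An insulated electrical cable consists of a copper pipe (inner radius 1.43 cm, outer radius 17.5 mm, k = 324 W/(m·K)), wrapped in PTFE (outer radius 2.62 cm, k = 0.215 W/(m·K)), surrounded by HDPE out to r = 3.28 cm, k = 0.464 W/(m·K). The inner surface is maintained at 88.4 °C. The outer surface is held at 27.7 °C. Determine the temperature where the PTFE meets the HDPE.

Treat each layer as a resistance in series:
  R'_copper = ln(0.0175/0.0143)/(2πk) = 0.2019/(2π·324) = 9.920×10^-5 m·K/W
  R'_PTFE = ln(0.0262/0.0175)/(2πk) = 0.4036/(2π·0.215) = 0.2987 m·K/W
  R'_HDPE = ln(0.0328/0.0262)/(2πk) = 0.2247/(2π·0.464) = 0.07706 m·K/W
ΣR = 9.920×10^-5 + 0.2987 + 0.07706 = 0.3759 m·K/W
Q' = ΔT/ΣR = (88.4 °C − 27.7 °C)/0.3759 = 161.5 W/m
From the inner boundary to the PTFE/HDPE interface, ΣR_partial = 0.2988 m·K/W.
T_interface = T_in − Q'·ΣR_partial = 88.4 °C − (161.5)(0.2988) = 40.1 °C

T = 40.1 °C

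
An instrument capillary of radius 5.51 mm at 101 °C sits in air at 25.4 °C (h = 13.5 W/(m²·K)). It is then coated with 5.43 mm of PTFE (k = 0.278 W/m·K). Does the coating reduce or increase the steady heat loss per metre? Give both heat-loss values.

increases: 35.3 → 51.4 W/m

Critical radius for a cylinder: r_cr = k/h = 0.0206 m = 2.06 cm.
Outer radius after coating: r₂ = 0.00551 + 0.00543 = 0.01094 m.
Since r₁ < r_cr and r₂ ≤ r_cr, the coating moves toward the maximum at r_cr — heat loss rises.
Bare: R = 1/(2πr₁h) = 2.140 m·K/W; Q = 75.6/2.140 = 35.3 W/m.
Coated: R = R_cond + R_conv = 1.470 m·K/W; Q = 75.6/1.470 = 51.4 W/m.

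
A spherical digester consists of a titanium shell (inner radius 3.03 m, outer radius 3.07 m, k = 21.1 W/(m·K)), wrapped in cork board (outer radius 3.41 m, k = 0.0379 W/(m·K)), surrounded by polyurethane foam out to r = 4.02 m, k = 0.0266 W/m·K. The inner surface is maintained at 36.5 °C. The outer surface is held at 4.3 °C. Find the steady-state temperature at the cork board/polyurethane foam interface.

T = 25.6 °C

Series thermal resistances, inner to outer:
  R_titanium = (1/3.03 − 1/3.07)/(4πk) = 0.004300/(4π·21.1) = 1.622×10^-5 K/W
  R_cork board = (1/3.07 − 1/3.41)/(4πk) = 0.03248/(4π·0.0379) = 0.06819 K/W
  R_polyurethane foam = (1/3.41 − 1/4.02)/(4πk) = 0.04450/(4π·0.0266) = 0.1331 K/W
ΣR = 1.622×10^-5 + 0.06819 + 0.1331 = 0.2013 K/W
Q = ΔT/ΣR = (36.5 °C − 4.3 °C)/0.2013 = 160.0 W
From the inner boundary to the cork board/polyurethane foam interface, ΣR_partial = 0.06821 K/W.
T_interface = T_in − Q·ΣR_partial = 36.5 °C − (160.0)(0.06821) = 25.6 °C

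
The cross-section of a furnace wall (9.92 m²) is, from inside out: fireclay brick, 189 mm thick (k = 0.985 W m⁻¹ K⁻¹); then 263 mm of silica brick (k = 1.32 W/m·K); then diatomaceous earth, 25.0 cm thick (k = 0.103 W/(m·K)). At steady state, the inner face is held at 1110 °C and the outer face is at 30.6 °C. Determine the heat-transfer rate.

Q = 3.80 kW

Series thermal resistances, inner to outer:
  R_fireclay brick = L/(kA) = 0.189/(0.985·9.92) = 0.01934 K/W
  R_silica brick = L/(kA) = 0.263/(1.32·9.92) = 0.02008 K/W
  R_diatomaceous earth = L/(kA) = 0.250/(0.103·9.92) = 0.2447 K/W
ΣR = 0.01934 + 0.02008 + 0.2447 = 0.2841 K/W
Q = ΔT/ΣR = (1110 °C − 30.6 °C)/0.2841 = 3800 W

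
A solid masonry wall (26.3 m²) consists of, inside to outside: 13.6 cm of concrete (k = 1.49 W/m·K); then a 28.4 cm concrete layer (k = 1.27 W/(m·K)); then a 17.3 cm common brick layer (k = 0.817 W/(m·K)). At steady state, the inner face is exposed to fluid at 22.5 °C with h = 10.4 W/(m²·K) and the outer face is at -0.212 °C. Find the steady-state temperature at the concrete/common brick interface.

Resistance network (inner→outer):
  R_conv,in = 1/(hA) = 1/(10.4·26.3) = 0.003656 K/W
  R_concrete = L/(kA) = 0.136/(1.49·26.3) = 0.003471 K/W
  R_concrete = L/(kA) = 0.284/(1.27·26.3) = 0.008503 K/W
  R_common brick = L/(kA) = 0.173/(0.817·26.3) = 0.008051 K/W
ΣR = 0.003656 + 0.003471 + 0.008503 + 0.008051 = 0.02368 K/W
Q = ΔT/ΣR = (22.5 °C − -0.212 °C)/0.02368 = 959.1 W
From the inner boundary to the concrete/common brick interface, ΣR_partial = 0.01563 K/W.
T_interface = T_in − Q·ΣR_partial = 22.5 °C − (959.1)(0.01563) = 7.51 °C

T = 7.51 °C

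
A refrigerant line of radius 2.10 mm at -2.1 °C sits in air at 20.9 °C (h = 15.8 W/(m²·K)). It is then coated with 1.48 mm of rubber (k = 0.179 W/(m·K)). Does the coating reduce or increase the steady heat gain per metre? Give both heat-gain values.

Critical radius for a cylinder: r_cr = k/h = 0.0113 m = 1.13 cm.
Outer radius after coating: r₂ = 0.00210 + 0.00148 = 0.00358 m.
Since r₁ < r_cr and r₂ ≤ r_cr, the coating moves toward the maximum at r_cr — heat gain rises.
Bare: R = 1/(2πr₁h) = 4.797 m·K/W; Q = 23/4.797 = 4.79 W/m.
Coated: R = R_cond + R_conv = 3.288 m·K/W; Q = 23/3.288 = 7.00 W/m.

increases: 4.79 → 7.00 W/m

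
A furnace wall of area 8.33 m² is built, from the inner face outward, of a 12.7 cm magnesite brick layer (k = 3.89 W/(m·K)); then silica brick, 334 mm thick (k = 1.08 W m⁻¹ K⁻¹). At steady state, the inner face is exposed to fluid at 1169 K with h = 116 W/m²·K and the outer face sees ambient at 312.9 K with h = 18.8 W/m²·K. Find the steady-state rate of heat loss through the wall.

Q = 17700 W

Treat each layer as a resistance in series:
  R_conv,in = 1/(hA) = 1/(116·8.33) = 0.001035 K/W
  R_magnesite brick = L/(kA) = 0.127/(3.89·8.33) = 0.003919 K/W
  R_silica brick = L/(kA) = 0.334/(1.08·8.33) = 0.03713 K/W
  R_conv,out = 1/(hA) = 1/(18.8·8.33) = 0.006386 K/W
ΣR = 0.001035 + 0.003919 + 0.03713 + 0.006386 = 0.04847 K/W
Q = ΔT/ΣR = (1169 K − 312.9 K)/0.04847 = 17700 W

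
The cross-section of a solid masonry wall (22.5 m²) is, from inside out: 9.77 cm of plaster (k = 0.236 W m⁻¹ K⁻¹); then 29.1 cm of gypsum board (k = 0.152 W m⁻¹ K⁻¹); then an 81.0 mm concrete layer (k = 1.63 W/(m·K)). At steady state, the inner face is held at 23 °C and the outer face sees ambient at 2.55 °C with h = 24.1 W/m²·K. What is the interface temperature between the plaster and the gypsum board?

Treat each layer as a resistance in series:
  R_plaster = L/(kA) = 0.0977/(0.236·22.5) = 0.01840 K/W
  R_gypsum board = L/(kA) = 0.291/(0.152·22.5) = 0.08509 K/W
  R_concrete = L/(kA) = 0.0810/(1.63·22.5) = 0.002209 K/W
  R_conv,out = 1/(hA) = 1/(24.1·22.5) = 0.001844 K/W
ΣR = 0.01840 + 0.08509 + 0.002209 + 0.001844 = 0.1075 K/W
Q = ΔT/ΣR = (23 °C − 2.55 °C)/0.1075 = 190.2 W
From the inner boundary to the plaster/gypsum board interface, ΣR_partial = 0.01840 K/W.
T_interface = T_in − Q·ΣR_partial = 23 °C − (190.2)(0.01840) = 19.5 °C

T = 19.5 °C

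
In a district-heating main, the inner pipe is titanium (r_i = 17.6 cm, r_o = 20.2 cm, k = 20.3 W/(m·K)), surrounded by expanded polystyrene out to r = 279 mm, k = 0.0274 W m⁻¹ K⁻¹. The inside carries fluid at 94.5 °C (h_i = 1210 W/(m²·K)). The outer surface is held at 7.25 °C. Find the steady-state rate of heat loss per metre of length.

Q' = 46.5 W/m

Treat each layer as a resistance in series:
  R'_conv,in = 1/(2πr h) = 1/(2π·0.176·1210) = 7.473×10^-4 m·K/W
  R'_titanium = ln(0.202/0.176)/(2πk) = 0.1378/(2π·20.3) = 0.001080 m·K/W
  R'_expanded polystyrene = ln(0.279/0.202)/(2πk) = 0.3229/(2π·0.0274) = 1.876 m·K/W
ΣR = 7.473×10^-4 + 0.001080 + 1.876 = 1.878 m·K/W
Q' = ΔT/ΣR = (94.5 °C − 7.25 °C)/1.878 = 46.5 W/m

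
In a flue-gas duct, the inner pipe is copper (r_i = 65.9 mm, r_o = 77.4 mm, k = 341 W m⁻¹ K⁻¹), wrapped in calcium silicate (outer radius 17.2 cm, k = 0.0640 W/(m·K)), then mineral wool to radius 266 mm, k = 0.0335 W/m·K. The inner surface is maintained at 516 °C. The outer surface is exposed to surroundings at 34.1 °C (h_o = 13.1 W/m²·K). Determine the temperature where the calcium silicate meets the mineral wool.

Resistance network (inner→outer):
  R'_copper = ln(0.0774/0.0659)/(2πk) = 0.1608/(2π·341) = 7.507×10^-5 m·K/W
  R'_calcium silicate = ln(0.172/0.0774)/(2πk) = 0.7985/(2π·0.0640) = 1.986 m·K/W
  R'_mineral wool = ln(0.266/0.172)/(2πk) = 0.4360/(2π·0.0335) = 2.071 m·K/W
  R'_conv,out = 1/(2πr h) = 1/(2π·0.266·13.1) = 0.04567 m·K/W
ΣR = 7.507×10^-5 + 1.986 + 2.071 + 0.04567 = 4.103 m·K/W
Q' = ΔT/ΣR = (516 °C − 34.1 °C)/4.103 = 117.5 W/m
From the inner boundary to the calcium silicate/mineral wool interface, ΣR_partial = 1.986 m·K/W.
T_interface = T_in − Q'·ΣR_partial = 516 °C − (117.5)(1.986) = 283 °C

T = 283 °C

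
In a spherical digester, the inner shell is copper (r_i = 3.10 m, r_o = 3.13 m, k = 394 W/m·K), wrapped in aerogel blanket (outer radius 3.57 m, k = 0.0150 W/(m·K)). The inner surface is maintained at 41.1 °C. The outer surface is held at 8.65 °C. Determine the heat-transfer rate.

Q = 155 W

Series thermal resistances, inner to outer:
  R_copper = (1/3.10 − 1/3.13)/(4πk) = 0.003092/(4π·394) = 6.245×10^-7 K/W
  R_aerogel blanket = (1/3.13 − 1/3.57)/(4πk) = 0.03938/(4π·0.0150) = 0.2089 K/W
ΣR = 6.245×10^-7 + 0.2089 = 0.2089 K/W
Q = ΔT/ΣR = (41.1 °C − 8.65 °C)/0.2089 = 155 W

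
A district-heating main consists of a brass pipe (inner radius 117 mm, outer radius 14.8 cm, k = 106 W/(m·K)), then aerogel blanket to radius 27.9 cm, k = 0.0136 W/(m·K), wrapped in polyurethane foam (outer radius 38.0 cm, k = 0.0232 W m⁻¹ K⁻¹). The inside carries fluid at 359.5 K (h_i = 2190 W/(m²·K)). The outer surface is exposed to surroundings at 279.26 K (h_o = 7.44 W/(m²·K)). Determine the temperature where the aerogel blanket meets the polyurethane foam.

T = 297.5 K

Series thermal resistances, inner to outer:
  R'_conv,in = 1/(2πr h) = 1/(2π·0.117·2190) = 6.211×10^-4 m·K/W
  R'_brass = ln(0.148/0.117)/(2πk) = 0.2350/(2π·106) = 3.529×10^-4 m·K/W
  R'_aerogel blanket = ln(0.279/0.148)/(2πk) = 0.6340/(2π·0.0136) = 7.419 m·K/W
  R'_polyurethane foam = ln(0.380/0.279)/(2πk) = 0.3090/(2π·0.0232) = 2.120 m·K/W
  R'_conv,out = 1/(2πr h) = 1/(2π·0.380·7.44) = 0.05629 m·K/W
ΣR = 6.211×10^-4 + 3.529×10^-4 + 7.419 + 2.120 + 0.05629 = 9.596 m·K/W
Q' = ΔT/ΣR = (359.5 K − 279.26 K)/9.596 = 8.362 W/m
From the inner boundary to the aerogel blanket/polyurethane foam interface, ΣR_partial = 7.420 m·K/W.
T_interface = T_in − Q'·ΣR_partial = 359.5 K − (8.362)(7.420) = 297.5 K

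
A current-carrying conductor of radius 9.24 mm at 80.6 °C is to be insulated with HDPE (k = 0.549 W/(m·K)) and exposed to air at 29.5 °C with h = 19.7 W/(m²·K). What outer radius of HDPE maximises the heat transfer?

For a cylinder, r_cr = k_ins/h = 0.549/19.7 = 0.0279 m = 2.79 cm

r_cr = 2.79 cm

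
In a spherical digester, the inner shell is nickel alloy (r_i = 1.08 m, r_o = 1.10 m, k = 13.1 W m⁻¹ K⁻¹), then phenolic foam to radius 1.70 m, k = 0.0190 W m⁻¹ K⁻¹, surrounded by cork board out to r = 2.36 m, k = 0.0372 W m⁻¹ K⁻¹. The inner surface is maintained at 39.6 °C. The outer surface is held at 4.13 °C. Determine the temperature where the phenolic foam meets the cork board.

T = 11.5 °C

Resistance network (inner→outer):
  R_nickel alloy = (1/1.08 − 1/1.10)/(4πk) = 0.01684/(4π·13.1) = 1.023×10^-4 K/W
  R_phenolic foam = (1/1.10 − 1/1.70)/(4πk) = 0.3209/(4π·0.0190) = 1.344 K/W
  R_cork board = (1/1.70 − 1/2.36)/(4πk) = 0.1645/(4π·0.0372) = 0.3519 K/W
ΣR = 1.023×10^-4 + 1.344 + 0.3519 = 1.696 K/W
Q = ΔT/ΣR = (39.6 °C − 4.13 °C)/1.696 = 20.91 W
From the inner boundary to the phenolic foam/cork board interface, ΣR_partial = 1.344 K/W.
T_interface = T_in − Q·ΣR_partial = 39.6 °C − (20.91)(1.344) = 11.5 °C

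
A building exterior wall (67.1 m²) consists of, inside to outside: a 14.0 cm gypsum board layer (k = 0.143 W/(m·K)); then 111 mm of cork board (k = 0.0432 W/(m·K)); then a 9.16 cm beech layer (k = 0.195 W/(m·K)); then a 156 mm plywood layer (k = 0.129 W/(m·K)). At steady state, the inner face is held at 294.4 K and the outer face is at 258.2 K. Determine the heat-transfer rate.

Q = 465 W

Series thermal resistances, inner to outer:
  R_gypsum board = L/(kA) = 0.140/(0.143·67.1) = 0.01459 K/W
  R_cork board = L/(kA) = 0.111/(0.0432·67.1) = 0.03829 K/W
  R_beech = L/(kA) = 0.0916/(0.195·67.1) = 0.007001 K/W
  R_plywood = L/(kA) = 0.156/(0.129·67.1) = 0.01802 K/W
ΣR = 0.01459 + 0.03829 + 0.007001 + 0.01802 = 0.07790 K/W
Q = ΔT/ΣR = (294.4 K − 258.2 K)/0.07790 = 465 W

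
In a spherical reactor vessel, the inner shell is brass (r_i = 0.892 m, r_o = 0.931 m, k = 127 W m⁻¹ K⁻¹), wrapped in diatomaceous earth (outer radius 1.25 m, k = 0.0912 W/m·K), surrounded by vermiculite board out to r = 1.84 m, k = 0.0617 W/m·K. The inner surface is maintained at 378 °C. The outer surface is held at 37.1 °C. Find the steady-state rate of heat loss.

Series thermal resistances, inner to outer:
  R_brass = (1/0.892 − 1/0.931)/(4πk) = 0.04696/(4π·127) = 2.943×10^-5 K/W
  R_diatomaceous earth = (1/0.931 − 1/1.25)/(4πk) = 0.2741/(4π·0.0912) = 0.2392 K/W
  R_vermiculite board = (1/1.25 − 1/1.84)/(4πk) = 0.2565/(4π·0.0617) = 0.3308 K/W
ΣR = 2.943×10^-5 + 0.2392 + 0.3308 = 0.5700 K/W
Q = ΔT/ΣR = (378 °C − 37.1 °C)/0.5700 = 598 W

Q = 598 W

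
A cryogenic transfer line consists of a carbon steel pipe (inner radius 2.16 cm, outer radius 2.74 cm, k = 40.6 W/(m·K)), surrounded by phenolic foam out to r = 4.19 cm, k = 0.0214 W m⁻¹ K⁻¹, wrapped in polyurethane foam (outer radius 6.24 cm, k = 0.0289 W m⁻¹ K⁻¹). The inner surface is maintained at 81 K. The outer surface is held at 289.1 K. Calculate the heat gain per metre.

Resistance network (inner→outer):
  R'_carbon steel = ln(0.0274/0.0216)/(2πk) = 0.2378/(2π·40.6) = 9.324×10^-4 m·K/W
  R'_phenolic foam = ln(0.0419/0.0274)/(2πk) = 0.4247/(2π·0.0214) = 3.159 m·K/W
  R'_polyurethane foam = ln(0.0624/0.0419)/(2πk) = 0.3983/(2π·0.0289) = 2.193 m·K/W
ΣR = 9.324×10^-4 + 3.159 + 2.193 = 5.353 m·K/W
Q' = ΔT/ΣR = (81 K − 289.1 K)/5.353 = -38.9 W/m
(Negative Q' ⇒ heat flows inward; heat gain = 38.9 W/m.)

Q' = 38.9 W/m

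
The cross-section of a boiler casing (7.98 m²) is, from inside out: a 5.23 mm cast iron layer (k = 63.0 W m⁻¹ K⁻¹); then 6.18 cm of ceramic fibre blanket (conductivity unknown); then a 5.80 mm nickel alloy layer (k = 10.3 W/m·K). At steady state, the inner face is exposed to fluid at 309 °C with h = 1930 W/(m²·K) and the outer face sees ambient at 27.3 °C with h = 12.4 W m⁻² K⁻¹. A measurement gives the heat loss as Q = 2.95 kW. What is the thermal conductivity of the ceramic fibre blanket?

k = 0.0909 W/m·K

ΣR = ΔT/Q = |309 − 27.3|/2950 = 0.09549 K/W
Known resistances:
  R_conv,in = 1/(hA) = 1/(1930·7.98) = 6.493×10^-5 K/W
  R_cast iron = L/(kA) = 0.00523/(63.0·7.98) = 1.040×10^-5 K/W
  R_nickel alloy = L/(kA) = 0.00580/(10.3·7.98) = 7.056×10^-5 K/W
  R_conv,out = 1/(hA) = 1/(12.4·7.98) = 0.01011 K/W
R_ceramic fibre blanket = ΣR − ΣR_known = 0.09549 − 0.01026 = 0.08523 K/W
L/(kA) = 0.08523 ⇒ k = 0.0618/(0.08523·7.98) = 0.0909 W/m·K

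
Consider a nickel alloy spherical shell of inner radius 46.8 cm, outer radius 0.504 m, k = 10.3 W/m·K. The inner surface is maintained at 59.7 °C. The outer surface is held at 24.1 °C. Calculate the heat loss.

Q = 30200 W

Q = 4πk·ΔT/(1/r₁ − 1/r₂) = 4π × 10.3 × 35.6 / (1/0.468 − 1/0.504) = 30200 W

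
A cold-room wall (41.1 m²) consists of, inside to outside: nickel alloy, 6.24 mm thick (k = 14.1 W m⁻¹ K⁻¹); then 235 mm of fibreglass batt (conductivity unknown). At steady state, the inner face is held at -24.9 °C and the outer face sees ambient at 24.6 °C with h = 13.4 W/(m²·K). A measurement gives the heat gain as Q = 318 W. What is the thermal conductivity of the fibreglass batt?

k = 0.0372 W/m·K

ΣR = ΔT/Q = |-24.9 − 24.6|/318 = 0.1557 K/W
Known resistances:
  R_nickel alloy = L/(kA) = 0.00624/(14.1·41.1) = 1.077×10^-5 K/W
  R_conv,out = 1/(hA) = 1/(13.4·41.1) = 0.001816 K/W
R_fibreglass batt = ΣR − ΣR_known = 0.1557 − 0.001827 = 0.1539 K/W
L/(kA) = 0.1539 ⇒ k = 0.235/(0.1539·41.1) = 0.0372 W/m·K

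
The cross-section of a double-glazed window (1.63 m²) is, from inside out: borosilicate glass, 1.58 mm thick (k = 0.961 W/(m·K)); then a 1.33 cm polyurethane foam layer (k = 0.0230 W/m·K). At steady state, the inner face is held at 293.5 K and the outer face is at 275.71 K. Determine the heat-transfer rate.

Q = 50.0 W

Series thermal resistances, inner to outer:
  R_borosilicate glass = L/(kA) = 0.00158/(0.961·1.63) = 0.001009 K/W
  R_polyurethane foam = L/(kA) = 0.0133/(0.0230·1.63) = 0.3548 K/W
ΣR = 0.001009 + 0.3548 = 0.3558 K/W
Q = ΔT/ΣR = (293.5 K − 275.71 K)/0.3558 = 50.0 W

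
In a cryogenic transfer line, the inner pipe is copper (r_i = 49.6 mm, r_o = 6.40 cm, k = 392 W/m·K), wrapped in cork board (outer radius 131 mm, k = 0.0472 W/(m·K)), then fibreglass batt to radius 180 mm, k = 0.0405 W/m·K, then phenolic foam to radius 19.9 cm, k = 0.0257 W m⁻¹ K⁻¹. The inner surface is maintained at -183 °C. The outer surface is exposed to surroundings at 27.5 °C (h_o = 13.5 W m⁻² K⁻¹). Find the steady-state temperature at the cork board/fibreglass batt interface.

T = -66.0 °C

Series thermal resistances, inner to outer:
  R'_copper = ln(0.0640/0.0496)/(2πk) = 0.2549/(2π·392) = 1.035×10^-4 m·K/W
  R'_cork board = ln(0.131/0.0640)/(2πk) = 0.7163/(2π·0.0472) = 2.415 m·K/W
  R'_fibreglass batt = ln(0.180/0.131)/(2πk) = 0.3178/(2π·0.0405) = 1.249 m·K/W
  R'_phenolic foam = ln(0.199/0.180)/(2πk) = 0.1003/(2π·0.0257) = 0.6214 m·K/W
  R'_conv,out = 1/(2πr h) = 1/(2π·0.199·13.5) = 0.05924 m·K/W
ΣR = 1.035×10^-4 + 2.415 + 1.249 + 0.6214 + 0.05924 = 4.345 m·K/W
Q' = ΔT/ΣR = (-183 °C − 27.5 °C)/4.345 = -48.45 W/m
From the inner boundary to the cork board/fibreglass batt interface, ΣR_partial = 2.415 m·K/W.
T_interface = T_in − Q'·ΣR_partial = -183 °C − (-48.45)(2.415) = -66.0 °C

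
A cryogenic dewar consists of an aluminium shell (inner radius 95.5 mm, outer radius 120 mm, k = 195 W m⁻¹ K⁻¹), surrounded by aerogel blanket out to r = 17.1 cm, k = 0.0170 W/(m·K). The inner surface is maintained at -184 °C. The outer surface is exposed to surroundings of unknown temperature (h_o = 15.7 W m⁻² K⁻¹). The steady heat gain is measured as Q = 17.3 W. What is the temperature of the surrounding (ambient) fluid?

T_out = 20.3 °C

Sum the resistances:
  R_aluminium = (1/0.0955 − 1/0.120)/(4πk) = 2.138/(4π·195) = 8.724×10^-4 K/W
  R_aerogel blanket = (1/0.120 − 1/0.171)/(4πk) = 2.485/(4π·0.0170) = 11.63 K/W
  R_conv,out = 1/(4πr²h) = 1/(4π·0.171²·15.7) = 0.1733 K/W
ΣR = 11.81 K/W
ΔT = Q·ΣR = 17.3 × 11.81 = 204.3 K
Heat flows inward, so T_out = T_in + ΔT = -184 + 204.3 = 20.3 °C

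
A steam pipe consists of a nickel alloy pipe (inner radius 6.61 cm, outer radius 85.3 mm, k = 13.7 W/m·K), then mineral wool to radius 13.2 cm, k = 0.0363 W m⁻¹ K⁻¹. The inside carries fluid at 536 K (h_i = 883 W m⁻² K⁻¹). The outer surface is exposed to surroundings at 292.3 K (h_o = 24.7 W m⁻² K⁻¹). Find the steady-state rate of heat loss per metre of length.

Series thermal resistances, inner to outer:
  R'_conv,in = 1/(2πr h) = 1/(2π·0.0661·883) = 0.002727 m·K/W
  R'_nickel alloy = ln(0.0853/0.0661)/(2πk) = 0.2550/(2π·13.7) = 0.002962 m·K/W
  R'_mineral wool = ln(0.132/0.0853)/(2πk) = 0.4366/(2π·0.0363) = 1.914 m·K/W
  R'_conv,out = 1/(2πr h) = 1/(2π·0.132·24.7) = 0.04881 m·K/W
ΣR = 0.002727 + 0.002962 + 1.914 + 0.04881 = 1.968 m·K/W
Q' = ΔT/ΣR = (536 K − 292.3 K)/1.968 = 124 W/m

Q' = 124 W/m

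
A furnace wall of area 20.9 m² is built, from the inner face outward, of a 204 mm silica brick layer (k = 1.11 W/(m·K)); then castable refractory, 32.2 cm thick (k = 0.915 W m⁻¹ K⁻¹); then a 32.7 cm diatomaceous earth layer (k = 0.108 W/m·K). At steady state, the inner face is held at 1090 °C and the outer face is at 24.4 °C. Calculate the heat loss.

Resistance network (inner→outer):
  R_silica brick = L/(kA) = 0.204/(1.11·20.9) = 0.008793 K/W
  R_castable refractory = L/(kA) = 0.322/(0.915·20.9) = 0.01684 K/W
  R_diatomaceous earth = L/(kA) = 0.327/(0.108·20.9) = 0.1449 K/W
ΣR = 0.008793 + 0.01684 + 0.1449 = 0.1705 K/W
Q = ΔT/ΣR = (1090 °C − 24.4 °C)/0.1705 = 6250 W

Q = 6250 W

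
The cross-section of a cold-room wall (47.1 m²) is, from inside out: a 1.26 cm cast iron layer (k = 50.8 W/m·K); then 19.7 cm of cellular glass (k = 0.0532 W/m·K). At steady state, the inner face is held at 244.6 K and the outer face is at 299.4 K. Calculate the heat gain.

Q = 697 W

Treat each layer as a resistance in series:
  R_cast iron = L/(kA) = 0.0126/(50.8·47.1) = 5.266×10^-6 K/W
  R_cellular glass = L/(kA) = 0.197/(0.0532·47.1) = 0.07862 K/W
ΣR = 5.266×10^-6 + 0.07862 = 0.07863 K/W
Q = ΔT/ΣR = (244.6 K − 299.4 K)/0.07863 = -697 W
(Negative Q ⇒ heat flows inward; heat gain = 697 W.)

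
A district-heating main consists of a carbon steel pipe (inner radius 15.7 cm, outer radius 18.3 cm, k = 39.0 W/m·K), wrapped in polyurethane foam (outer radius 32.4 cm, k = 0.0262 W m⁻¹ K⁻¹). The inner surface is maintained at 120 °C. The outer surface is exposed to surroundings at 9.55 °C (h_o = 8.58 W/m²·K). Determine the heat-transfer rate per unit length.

Q' = 31.3 W/m

Resistance network (inner→outer):
  R'_carbon steel = ln(0.183/0.157)/(2πk) = 0.1532/(2π·39.0) = 6.254×10^-4 m·K/W
  R'_polyurethane foam = ln(0.324/0.183)/(2πk) = 0.5713/(2π·0.0262) = 3.470 m·K/W
  R'_conv,out = 1/(2πr h) = 1/(2π·0.324·8.58) = 0.05725 m·K/W
ΣR = 6.254×10^-4 + 3.470 + 0.05725 = 3.528 m·K/W
Q' = ΔT/ΣR = (120 °C − 9.55 °C)/3.528 = 31.3 W/m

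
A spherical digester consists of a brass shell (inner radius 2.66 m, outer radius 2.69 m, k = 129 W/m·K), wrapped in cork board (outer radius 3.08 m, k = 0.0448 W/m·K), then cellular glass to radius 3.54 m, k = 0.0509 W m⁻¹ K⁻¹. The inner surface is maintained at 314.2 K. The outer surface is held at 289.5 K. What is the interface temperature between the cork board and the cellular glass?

T = 300.4 K

Treat each layer as a resistance in series:
  R_brass = (1/2.66 − 1/2.69)/(4πk) = 0.004193/(4π·129) = 2.586×10^-6 K/W
  R_cork board = (1/2.69 − 1/3.08)/(4πk) = 0.04707/(4π·0.0448) = 0.08361 K/W
  R_cellular glass = (1/3.08 − 1/3.54)/(4πk) = 0.04219/(4π·0.0509) = 0.06596 K/W
ΣR = 2.586×10^-6 + 0.08361 + 0.06596 = 0.1496 K/W
Q = ΔT/ΣR = (314.2 K − 289.5 K)/0.1496 = 165.1 W
From the inner boundary to the cork board/cellular glass interface, ΣR_partial = 0.08361 K/W.
T_interface = T_in − Q·ΣR_partial = 314.2 K − (165.1)(0.08361) = 300.4 K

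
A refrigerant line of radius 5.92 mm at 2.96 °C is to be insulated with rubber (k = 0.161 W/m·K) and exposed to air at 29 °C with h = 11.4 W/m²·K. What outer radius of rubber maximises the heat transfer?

r_cr = 1.41 cm

For a cylinder, r_cr = k_ins/h = 0.161/11.4 = 0.0141 m = 1.41 cm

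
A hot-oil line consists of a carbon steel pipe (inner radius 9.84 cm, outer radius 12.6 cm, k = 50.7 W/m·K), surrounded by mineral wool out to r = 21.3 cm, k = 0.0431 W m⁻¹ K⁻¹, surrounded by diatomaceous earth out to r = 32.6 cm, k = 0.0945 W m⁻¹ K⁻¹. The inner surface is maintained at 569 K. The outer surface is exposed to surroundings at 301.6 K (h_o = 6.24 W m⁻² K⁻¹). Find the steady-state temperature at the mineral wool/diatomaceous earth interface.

T = 379 K

Series thermal resistances, inner to outer:
  R'_carbon steel = ln(0.126/0.0984)/(2πk) = 0.2472/(2π·50.7) = 7.761×10^-4 m·K/W
  R'_mineral wool = ln(0.213/0.126)/(2πk) = 0.5250/(2π·0.0431) = 1.939 m·K/W
  R'_diatomaceous earth = ln(0.326/0.213)/(2πk) = 0.4256/(2π·0.0945) = 0.7168 m·K/W
  R'_conv,out = 1/(2πr h) = 1/(2π·0.326·6.24) = 0.07824 m·K/W
ΣR = 7.761×10^-4 + 1.939 + 0.7168 + 0.07824 = 2.735 m·K/W
Q' = ΔT/ΣR = (569 K − 301.6 K)/2.735 = 97.77 W/m
From the inner boundary to the mineral wool/diatomaceous earth interface, ΣR_partial = 1.940 m·K/W.
T_interface = T_in − Q'·ΣR_partial = 569 K − (97.77)(1.940) = 379 K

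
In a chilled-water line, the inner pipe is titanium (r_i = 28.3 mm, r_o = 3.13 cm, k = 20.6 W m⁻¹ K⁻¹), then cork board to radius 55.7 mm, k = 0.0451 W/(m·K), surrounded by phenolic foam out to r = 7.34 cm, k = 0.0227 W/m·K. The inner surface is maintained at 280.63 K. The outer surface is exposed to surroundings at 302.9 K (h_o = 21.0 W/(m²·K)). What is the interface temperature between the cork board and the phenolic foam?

Treat each layer as a resistance in series:
  R'_titanium = ln(0.0313/0.0283)/(2πk) = 0.1008/(2π·20.6) = 7.784×10^-4 m·K/W
  R'_cork board = ln(0.0557/0.0313)/(2πk) = 0.5764/(2π·0.0451) = 2.034 m·K/W
  R'_phenolic foam = ln(0.0734/0.0557)/(2πk) = 0.2759/(2π·0.0227) = 1.935 m·K/W
  R'_conv,out = 1/(2πr h) = 1/(2π·0.0734·21.0) = 0.1033 m·K/W
ΣR = 7.784×10^-4 + 2.034 + 1.935 + 0.1033 = 4.073 m·K/W
Q' = ΔT/ΣR = (280.63 K − 302.9 K)/4.073 = -5.468 W/m
From the inner boundary to the cork board/phenolic foam interface, ΣR_partial = 2.035 m·K/W.
T_interface = T_in − Q'·ΣR_partial = 280.63 K − (-5.468)(2.035) = 291.8 K

T = 291.8 K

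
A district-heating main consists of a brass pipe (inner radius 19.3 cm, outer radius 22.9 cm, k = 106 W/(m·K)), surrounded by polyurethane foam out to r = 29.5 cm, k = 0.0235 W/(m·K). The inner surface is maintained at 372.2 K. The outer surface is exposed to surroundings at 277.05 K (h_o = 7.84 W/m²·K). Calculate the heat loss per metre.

Treat each layer as a resistance in series:
  R'_brass = ln(0.229/0.193)/(2πk) = 0.1710/(2π·106) = 2.568×10^-4 m·K/W
  R'_polyurethane foam = ln(0.295/0.229)/(2πk) = 0.2533/(2π·0.0235) = 1.715 m·K/W
  R'_conv,out = 1/(2πr h) = 1/(2π·0.295·7.84) = 0.06881 m·K/W
ΣR = 2.568×10^-4 + 1.715 + 0.06881 = 1.784 m·K/W
Q' = ΔT/ΣR = (372.2 K − 277.05 K)/1.784 = 53.3 W/m

Q' = 53.3 W/m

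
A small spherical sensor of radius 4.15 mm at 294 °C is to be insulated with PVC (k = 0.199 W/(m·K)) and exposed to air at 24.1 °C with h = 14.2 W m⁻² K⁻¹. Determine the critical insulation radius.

r_cr = 2.80 cm

For a sphere, r_cr = 2k_ins/h = 2·0.199/14.2 = 0.0280 m = 2.80 cm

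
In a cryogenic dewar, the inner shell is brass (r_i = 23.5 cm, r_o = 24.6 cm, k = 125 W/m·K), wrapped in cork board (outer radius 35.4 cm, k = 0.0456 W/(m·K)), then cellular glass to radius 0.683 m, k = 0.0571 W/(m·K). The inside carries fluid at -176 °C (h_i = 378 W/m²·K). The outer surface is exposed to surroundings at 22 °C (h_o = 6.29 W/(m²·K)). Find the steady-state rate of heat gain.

Treat each layer as a resistance in series:
  R_conv,in = 1/(4πr²h) = 1/(4π·0.235²·378) = 0.003812 K/W
  R_brass = (1/0.235 − 1/0.246)/(4πk) = 0.1903/(4π·125) = 1.211×10^-4 K/W
  R_cork board = (1/0.246 − 1/0.354)/(4πk) = 1.240/(4π·0.0456) = 2.164 K/W
  R_cellular glass = (1/0.354 − 1/0.683)/(4πk) = 1.361/(4π·0.0571) = 1.896 K/W
  R_conv,out = 1/(4πr²h) = 1/(4π·0.683²·6.29) = 0.02712 K/W
ΣR = 0.003812 + 1.211×10^-4 + 2.164 + 1.896 + 0.02712 = 4.091 K/W
Q = ΔT/ΣR = (-176 °C − 22 °C)/4.091 = -48.4 W
(Negative Q ⇒ heat flows inward; heat gain = 48.4 W.)

Q = 48.4 W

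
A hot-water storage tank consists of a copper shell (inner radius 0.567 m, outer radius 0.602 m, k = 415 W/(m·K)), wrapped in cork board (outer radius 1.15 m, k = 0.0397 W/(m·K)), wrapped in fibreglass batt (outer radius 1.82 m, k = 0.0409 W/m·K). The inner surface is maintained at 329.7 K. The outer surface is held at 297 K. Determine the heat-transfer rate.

Q = 14.8 W

Resistance network (inner→outer):
  R_copper = (1/0.567 − 1/0.602)/(4πk) = 0.1025/(4π·415) = 1.966×10^-5 K/W
  R_cork board = (1/0.602 − 1/1.15)/(4πk) = 0.7916/(4π·0.0397) = 1.587 K/W
  R_fibreglass batt = (1/1.15 − 1/1.82)/(4πk) = 0.3201/(4π·0.0409) = 0.6228 K/W
ΣR = 1.966×10^-5 + 1.587 + 0.6228 = 2.210 K/W
Q = ΔT/ΣR = (329.7 K − 297 K)/2.210 = 14.8 W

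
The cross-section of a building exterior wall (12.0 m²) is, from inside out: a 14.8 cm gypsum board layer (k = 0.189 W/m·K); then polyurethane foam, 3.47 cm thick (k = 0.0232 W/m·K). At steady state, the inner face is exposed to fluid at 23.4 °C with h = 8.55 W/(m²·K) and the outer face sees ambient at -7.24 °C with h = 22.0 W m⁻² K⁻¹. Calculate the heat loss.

Q = 151 W

Series thermal resistances, inner to outer:
  R_conv,in = 1/(hA) = 1/(8.55·12.0) = 0.009747 K/W
  R_gypsum board = L/(kA) = 0.148/(0.189·12.0) = 0.06526 K/W
  R_polyurethane foam = L/(kA) = 0.0347/(0.0232·12.0) = 0.1246 K/W
  R_conv,out = 1/(hA) = 1/(22.0·12.0) = 0.003788 K/W
ΣR = 0.009747 + 0.06526 + 0.1246 + 0.003788 = 0.2034 K/W
Q = ΔT/ΣR = (23.4 °C − -7.24 °C)/0.2034 = 151 W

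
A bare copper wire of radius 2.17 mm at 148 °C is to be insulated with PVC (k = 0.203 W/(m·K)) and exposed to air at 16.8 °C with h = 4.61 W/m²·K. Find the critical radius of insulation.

For a cylinder, r_cr = k_ins/h = 0.203/4.61 = 0.0440 m = 4.40 cm

r_cr = 4.40 cm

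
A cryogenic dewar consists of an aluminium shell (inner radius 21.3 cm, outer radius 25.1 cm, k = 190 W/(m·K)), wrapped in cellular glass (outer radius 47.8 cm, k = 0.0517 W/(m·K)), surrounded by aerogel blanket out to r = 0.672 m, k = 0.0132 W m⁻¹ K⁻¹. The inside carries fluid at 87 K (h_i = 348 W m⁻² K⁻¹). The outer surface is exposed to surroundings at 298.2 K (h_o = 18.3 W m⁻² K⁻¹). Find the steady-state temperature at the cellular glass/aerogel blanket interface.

T = 180.8 K

Treat each layer as a resistance in series:
  R_conv,in = 1/(4πr²h) = 1/(4π·0.213²·348) = 0.005040 K/W
  R_aluminium = (1/0.213 − 1/0.251)/(4πk) = 0.7108/(4π·190) = 2.977×10^-4 K/W
  R_cellular glass = (1/0.251 − 1/0.478)/(4πk) = 1.892/(4π·0.0517) = 2.912 K/W
  R_aerogel blanket = (1/0.478 − 1/0.672)/(4πk) = 0.6040/(4π·0.0132) = 3.641 K/W
  R_conv,out = 1/(4πr²h) = 1/(4π·0.672²·18.3) = 0.009629 K/W
ΣR = 0.005040 + 2.977×10^-4 + 2.912 + 3.641 + 0.009629 = 6.568 K/W
Q = ΔT/ΣR = (87 K − 298.2 K)/6.568 = -32.16 W
From the inner boundary to the cellular glass/aerogel blanket interface, ΣR_partial = 2.917 K/W.
T_interface = T_in − Q·ΣR_partial = 87 K − (-32.16)(2.917) = 180.8 K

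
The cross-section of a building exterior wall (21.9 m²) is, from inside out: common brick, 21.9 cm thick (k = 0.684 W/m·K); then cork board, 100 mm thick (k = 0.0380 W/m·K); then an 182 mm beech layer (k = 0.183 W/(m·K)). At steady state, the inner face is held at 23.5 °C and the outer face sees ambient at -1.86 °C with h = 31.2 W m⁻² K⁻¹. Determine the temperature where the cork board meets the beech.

Treat each layer as a resistance in series:
  R_common brick = L/(kA) = 0.219/(0.684·21.9) = 0.01462 K/W
  R_cork board = L/(kA) = 0.100/(0.0380·21.9) = 0.1202 K/W
  R_beech = L/(kA) = 0.182/(0.183·21.9) = 0.04541 K/W
  R_conv,out = 1/(hA) = 1/(31.2·21.9) = 0.001464 K/W
ΣR = 0.01462 + 0.1202 + 0.04541 + 0.001464 = 0.1817 K/W
Q = ΔT/ΣR = (23.5 °C − -1.86 °C)/0.1817 = 139.6 W
From the inner boundary to the cork board/beech interface, ΣR_partial = 0.1348 K/W.
T_interface = T_in − Q·ΣR_partial = 23.5 °C − (139.6)(0.1348) = 4.68 °C

T = 4.68 °C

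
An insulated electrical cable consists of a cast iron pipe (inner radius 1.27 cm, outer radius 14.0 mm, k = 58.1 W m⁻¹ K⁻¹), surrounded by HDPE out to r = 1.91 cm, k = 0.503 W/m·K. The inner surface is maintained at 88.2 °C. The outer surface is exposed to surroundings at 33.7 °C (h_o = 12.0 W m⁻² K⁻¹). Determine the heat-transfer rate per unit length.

Treat each layer as a resistance in series:
  R'_cast iron = ln(0.0140/0.0127)/(2πk) = 0.09746/(2π·58.1) = 2.670×10^-4 m·K/W
  R'_HDPE = ln(0.0191/0.0140)/(2πk) = 0.3106/(2π·0.503) = 0.09829 m·K/W
  R'_conv,out = 1/(2πr h) = 1/(2π·0.0191·12.0) = 0.6944 m·K/W
ΣR = 2.670×10^-4 + 0.09829 + 0.6944 = 0.7930 m·K/W
Q' = ΔT/ΣR = (88.2 °C − 33.7 °C)/0.7930 = 68.7 W/m

Q' = 68.7 W/m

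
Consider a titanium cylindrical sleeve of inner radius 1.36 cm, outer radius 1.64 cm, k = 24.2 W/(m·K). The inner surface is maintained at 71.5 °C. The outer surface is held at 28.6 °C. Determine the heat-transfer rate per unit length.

Q' = 34800 W/m

Q' = 2πk·ΔT/ln(r₂/r₁) = 2π × 24.2 × 42.9 / ln(0.0164/0.0136) = 34800 W/m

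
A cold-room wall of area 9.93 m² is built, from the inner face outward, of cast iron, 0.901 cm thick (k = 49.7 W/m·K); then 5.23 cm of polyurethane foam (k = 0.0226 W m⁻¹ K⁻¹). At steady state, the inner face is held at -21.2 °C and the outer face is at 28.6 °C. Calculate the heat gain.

Treat each layer as a resistance in series:
  R_cast iron = L/(kA) = 0.00901/(49.7·9.93) = 1.826×10^-5 K/W
  R_polyurethane foam = L/(kA) = 0.0523/(0.0226·9.93) = 0.2330 K/W
ΣR = 1.826×10^-5 + 0.2330 = 0.2330 K/W
Q = ΔT/ΣR = (-21.2 °C − 28.6 °C)/0.2330 = -214 W
(Negative Q ⇒ heat flows inward; heat gain = 214 W.)

Q = 214 W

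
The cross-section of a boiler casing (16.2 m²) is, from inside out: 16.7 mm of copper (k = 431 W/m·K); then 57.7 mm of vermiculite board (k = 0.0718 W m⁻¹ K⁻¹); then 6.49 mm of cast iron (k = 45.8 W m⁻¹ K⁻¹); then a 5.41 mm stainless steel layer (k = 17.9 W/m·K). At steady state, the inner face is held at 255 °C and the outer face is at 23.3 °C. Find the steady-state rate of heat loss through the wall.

Series thermal resistances, inner to outer:
  R_copper = L/(kA) = 0.0167/(431·16.2) = 2.392×10^-6 K/W
  R_vermiculite board = L/(kA) = 0.0577/(0.0718·16.2) = 0.04961 K/W
  R_cast iron = L/(kA) = 0.00649/(45.8·16.2) = 8.747×10^-6 K/W
  R_stainless steel = L/(kA) = 0.00541/(17.9·16.2) = 1.866×10^-5 K/W
ΣR = 2.392×10^-6 + 0.04961 + 8.747×10^-6 + 1.866×10^-5 = 0.04964 K/W
Q = ΔT/ΣR = (255 °C − 23.3 °C)/0.04964 = 4670 W

Q = 4.67 kW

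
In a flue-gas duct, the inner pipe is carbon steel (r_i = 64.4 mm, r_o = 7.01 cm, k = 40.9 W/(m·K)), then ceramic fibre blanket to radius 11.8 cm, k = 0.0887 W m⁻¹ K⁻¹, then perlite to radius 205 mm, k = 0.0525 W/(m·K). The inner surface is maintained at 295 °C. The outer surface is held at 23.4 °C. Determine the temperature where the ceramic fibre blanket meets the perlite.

T = 198 °C

Series thermal resistances, inner to outer:
  R'_carbon steel = ln(0.0701/0.0644)/(2πk) = 0.08481/(2π·40.9) = 3.300×10^-4 m·K/W
  R'_ceramic fibre blanket = ln(0.118/0.0701)/(2πk) = 0.5208/(2π·0.0887) = 0.9344 m·K/W
  R'_perlite = ln(0.205/0.118)/(2πk) = 0.5523/(2π·0.0525) = 1.674 m·K/W
ΣR = 3.300×10^-4 + 0.9344 + 1.674 = 2.609 m·K/W
Q' = ΔT/ΣR = (295 °C − 23.4 °C)/2.609 = 104.1 W/m
From the inner boundary to the ceramic fibre blanket/perlite interface, ΣR_partial = 0.9347 m·K/W.
T_interface = T_in − Q'·ΣR_partial = 295 °C − (104.1)(0.9347) = 198 °C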